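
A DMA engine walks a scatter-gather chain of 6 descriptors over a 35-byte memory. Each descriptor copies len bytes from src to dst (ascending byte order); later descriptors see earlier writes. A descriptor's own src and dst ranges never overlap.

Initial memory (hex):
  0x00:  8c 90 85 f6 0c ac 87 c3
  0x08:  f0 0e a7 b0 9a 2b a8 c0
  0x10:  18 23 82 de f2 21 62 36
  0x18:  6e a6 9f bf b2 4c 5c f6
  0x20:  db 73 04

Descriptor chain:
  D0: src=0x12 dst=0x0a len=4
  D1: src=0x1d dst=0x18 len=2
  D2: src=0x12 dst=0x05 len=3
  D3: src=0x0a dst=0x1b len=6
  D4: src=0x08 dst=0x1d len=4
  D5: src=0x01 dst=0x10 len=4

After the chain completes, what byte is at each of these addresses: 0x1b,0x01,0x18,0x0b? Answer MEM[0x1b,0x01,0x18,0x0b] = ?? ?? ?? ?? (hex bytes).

MEM[0x1b,0x01,0x18,0x0b] = 82 90 4c de

#0 dst[0x0a+4] := {0x82,0xde,0xf2,0x21}
#1 dst[0x18+2] := {0x4c,0x5c}
#2 dst[0x05+3] := {0x82,0xde,0xf2}
#3 dst[0x1b+6] := {0x82,0xde,0xf2,0x21,0xa8,0xc0}
#4 dst[0x1d+4] := {0xf0,0x0e,0x82,0xde}
#5 dst[0x10+4] := {0x90,0x85,0xf6,0x0c}
query mem[0x1b]=0x82, mem[0x01]=0x90, mem[0x18]=0x4c, mem[0x0b]=0xde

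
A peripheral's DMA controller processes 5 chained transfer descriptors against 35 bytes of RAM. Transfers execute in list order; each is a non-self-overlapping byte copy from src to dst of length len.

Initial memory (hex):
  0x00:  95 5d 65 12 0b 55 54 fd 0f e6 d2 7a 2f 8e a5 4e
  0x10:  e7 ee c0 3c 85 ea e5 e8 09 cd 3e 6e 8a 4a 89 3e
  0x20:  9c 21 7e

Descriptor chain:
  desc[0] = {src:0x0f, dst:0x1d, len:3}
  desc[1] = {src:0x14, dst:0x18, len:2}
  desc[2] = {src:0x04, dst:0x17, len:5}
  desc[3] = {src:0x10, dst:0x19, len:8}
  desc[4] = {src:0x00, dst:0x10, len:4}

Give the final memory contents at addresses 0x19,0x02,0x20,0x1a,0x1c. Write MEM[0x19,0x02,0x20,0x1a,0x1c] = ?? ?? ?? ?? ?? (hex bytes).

MEM[0x19,0x02,0x20,0x1a,0x1c] = e7 65 0b ee 3c

[0] 0x0f->0x1d len=3 : 4e e7 ee
[1] 0x14->0x18 len=2 : 85 ea
[2] 0x04->0x17 len=5 : 0b 55 54 fd 0f
[3] 0x10->0x19 len=8 : e7 ee c0 3c 85 ea e5 0b
[4] 0x00->0x10 len=4 : 95 5d 65 12
query mem[0x19]=0xe7, mem[0x02]=0x65, mem[0x20]=0x0b, mem[0x1a]=0xee, mem[0x1c]=0x3c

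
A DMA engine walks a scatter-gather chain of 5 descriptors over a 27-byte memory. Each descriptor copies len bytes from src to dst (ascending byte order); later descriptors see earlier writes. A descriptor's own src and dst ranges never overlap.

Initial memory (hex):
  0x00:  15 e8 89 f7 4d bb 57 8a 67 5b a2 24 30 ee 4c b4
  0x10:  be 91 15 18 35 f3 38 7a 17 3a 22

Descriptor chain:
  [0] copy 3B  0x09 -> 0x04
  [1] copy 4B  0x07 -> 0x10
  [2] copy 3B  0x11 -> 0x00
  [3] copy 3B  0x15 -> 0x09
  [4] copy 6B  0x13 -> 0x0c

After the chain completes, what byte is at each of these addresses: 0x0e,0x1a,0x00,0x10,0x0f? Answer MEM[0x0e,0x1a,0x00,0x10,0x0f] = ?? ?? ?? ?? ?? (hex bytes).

  after D0: wrote 3B at 0x04 = 5ba224
  after D1: wrote 4B at 0x10 = 8a675ba2
  after D2: wrote 3B at 0x00 = 675ba2
  after D3: wrote 3B at 0x09 = f3387a
  after D4: wrote 6B at 0x0c = a235f3387a17
query mem[0x0e]=0xf3, mem[0x1a]=0x22, mem[0x00]=0x67, mem[0x10]=0x7a, mem[0x0f]=0x38

MEM[0x0e,0x1a,0x00,0x10,0x0f] = f3 22 67 7a 38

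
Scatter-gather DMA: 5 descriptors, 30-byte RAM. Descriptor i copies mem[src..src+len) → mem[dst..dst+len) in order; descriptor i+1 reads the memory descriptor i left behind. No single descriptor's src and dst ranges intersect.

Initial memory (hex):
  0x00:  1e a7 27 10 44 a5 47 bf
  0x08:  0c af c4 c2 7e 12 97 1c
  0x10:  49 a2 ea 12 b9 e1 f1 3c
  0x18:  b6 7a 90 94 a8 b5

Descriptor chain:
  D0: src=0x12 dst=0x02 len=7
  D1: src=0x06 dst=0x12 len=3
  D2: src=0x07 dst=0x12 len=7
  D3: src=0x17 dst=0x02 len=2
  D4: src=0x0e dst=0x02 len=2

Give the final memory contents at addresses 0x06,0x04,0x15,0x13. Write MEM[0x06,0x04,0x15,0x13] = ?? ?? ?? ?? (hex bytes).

MEM[0x06,0x04,0x15,0x13] = f1 b9 c4 b6

[0] 0x12->0x02 len=7 : ea 12 b9 e1 f1 3c b6
[1] 0x06->0x12 len=3 : f1 3c b6
[2] 0x07->0x12 len=7 : 3c b6 af c4 c2 7e 12
[3] 0x17->0x02 len=2 : 7e 12
[4] 0x0e->0x02 len=2 : 97 1c
query mem[0x06]=0xf1, mem[0x04]=0xb9, mem[0x15]=0xc4, mem[0x13]=0xb6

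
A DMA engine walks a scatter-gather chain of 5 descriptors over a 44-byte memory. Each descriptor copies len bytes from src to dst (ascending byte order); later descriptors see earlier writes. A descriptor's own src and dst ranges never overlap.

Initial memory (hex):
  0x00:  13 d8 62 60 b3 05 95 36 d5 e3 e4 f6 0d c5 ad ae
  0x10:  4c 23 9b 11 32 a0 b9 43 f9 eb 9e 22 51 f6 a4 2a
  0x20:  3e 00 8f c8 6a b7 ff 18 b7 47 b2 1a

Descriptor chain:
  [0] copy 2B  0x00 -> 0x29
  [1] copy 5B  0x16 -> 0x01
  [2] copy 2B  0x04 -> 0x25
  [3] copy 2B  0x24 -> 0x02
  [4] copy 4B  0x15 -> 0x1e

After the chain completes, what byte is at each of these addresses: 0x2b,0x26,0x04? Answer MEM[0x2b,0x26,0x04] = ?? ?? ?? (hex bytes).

MEM[0x2b,0x26,0x04] = 1a 9e eb

  after D0: wrote 2B at 0x29 = 13d8
  after D1: wrote 5B at 0x01 = b943f9eb9e
  after D2: wrote 2B at 0x25 = eb9e
  after D3: wrote 2B at 0x02 = 6aeb
  after D4: wrote 4B at 0x1e = a0b943f9
query mem[0x2b]=0x1a, mem[0x26]=0x9e, mem[0x04]=0xeb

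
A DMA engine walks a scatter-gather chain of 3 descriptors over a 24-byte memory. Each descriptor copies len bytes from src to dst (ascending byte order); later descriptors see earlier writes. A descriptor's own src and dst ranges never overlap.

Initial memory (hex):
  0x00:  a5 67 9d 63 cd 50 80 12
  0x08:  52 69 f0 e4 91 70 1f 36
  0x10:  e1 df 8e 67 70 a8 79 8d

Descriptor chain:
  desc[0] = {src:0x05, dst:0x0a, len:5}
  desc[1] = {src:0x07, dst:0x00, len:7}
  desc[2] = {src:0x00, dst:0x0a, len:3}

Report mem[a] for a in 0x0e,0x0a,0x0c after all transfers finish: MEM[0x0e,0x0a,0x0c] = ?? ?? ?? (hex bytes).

MEM[0x0e,0x0a,0x0c] = 69 12 69

[0] 0x05->0x0a len=5 : 50 80 12 52 69
[1] 0x07->0x00 len=7 : 12 52 69 50 80 12 52
[2] 0x00->0x0a len=3 : 12 52 69
query mem[0x0e]=0x69, mem[0x0a]=0x12, mem[0x0c]=0x69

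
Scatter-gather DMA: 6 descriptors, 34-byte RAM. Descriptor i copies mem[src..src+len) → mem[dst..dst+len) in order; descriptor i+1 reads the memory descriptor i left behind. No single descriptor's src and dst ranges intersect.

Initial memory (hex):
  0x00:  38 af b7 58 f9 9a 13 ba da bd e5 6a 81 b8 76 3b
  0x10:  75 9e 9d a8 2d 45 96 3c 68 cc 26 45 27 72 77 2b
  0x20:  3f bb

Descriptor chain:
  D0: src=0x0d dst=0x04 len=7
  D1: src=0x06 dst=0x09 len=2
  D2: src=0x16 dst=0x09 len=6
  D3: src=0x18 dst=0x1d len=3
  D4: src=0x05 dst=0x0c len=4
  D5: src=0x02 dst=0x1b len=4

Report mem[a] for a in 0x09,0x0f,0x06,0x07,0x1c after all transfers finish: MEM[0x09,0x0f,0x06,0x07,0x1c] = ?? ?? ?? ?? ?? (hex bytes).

MEM[0x09,0x0f,0x06,0x07,0x1c] = 96 9e 3b 75 58

#0 dst[0x04+7] := {0xb8,0x76,0x3b,0x75,0x9e,0x9d,0xa8}
#1 dst[0x09+2] := {0x3b,0x75}
#2 dst[0x09+6] := {0x96,0x3c,0x68,0xcc,0x26,0x45}
#3 dst[0x1d+3] := {0x68,0xcc,0x26}
#4 dst[0x0c+4] := {0x76,0x3b,0x75,0x9e}
#5 dst[0x1b+4] := {0xb7,0x58,0xb8,0x76}
query mem[0x09]=0x96, mem[0x0f]=0x9e, mem[0x06]=0x3b, mem[0x07]=0x75, mem[0x1c]=0x58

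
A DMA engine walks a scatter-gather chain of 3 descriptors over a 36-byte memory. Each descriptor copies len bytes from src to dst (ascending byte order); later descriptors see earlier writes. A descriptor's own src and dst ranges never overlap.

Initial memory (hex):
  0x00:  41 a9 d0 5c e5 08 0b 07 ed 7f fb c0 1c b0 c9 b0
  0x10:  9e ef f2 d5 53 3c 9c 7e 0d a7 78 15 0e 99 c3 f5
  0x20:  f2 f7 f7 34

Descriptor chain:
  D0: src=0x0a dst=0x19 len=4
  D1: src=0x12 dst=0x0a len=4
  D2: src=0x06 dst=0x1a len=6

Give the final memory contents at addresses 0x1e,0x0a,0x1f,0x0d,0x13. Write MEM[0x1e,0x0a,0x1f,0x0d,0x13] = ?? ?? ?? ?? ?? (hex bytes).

D0: mem[0x19..0x1c] <- [fb c0 1c b0]
D1: mem[0x0a..0x0d] <- [f2 d5 53 3c]
D2: mem[0x1a..0x1f] <- [0b 07 ed 7f f2 d5]
query mem[0x1e]=0xf2, mem[0x0a]=0xf2, mem[0x1f]=0xd5, mem[0x0d]=0x3c, mem[0x13]=0xd5

MEM[0x1e,0x0a,0x1f,0x0d,0x13] = f2 f2 d5 3c d5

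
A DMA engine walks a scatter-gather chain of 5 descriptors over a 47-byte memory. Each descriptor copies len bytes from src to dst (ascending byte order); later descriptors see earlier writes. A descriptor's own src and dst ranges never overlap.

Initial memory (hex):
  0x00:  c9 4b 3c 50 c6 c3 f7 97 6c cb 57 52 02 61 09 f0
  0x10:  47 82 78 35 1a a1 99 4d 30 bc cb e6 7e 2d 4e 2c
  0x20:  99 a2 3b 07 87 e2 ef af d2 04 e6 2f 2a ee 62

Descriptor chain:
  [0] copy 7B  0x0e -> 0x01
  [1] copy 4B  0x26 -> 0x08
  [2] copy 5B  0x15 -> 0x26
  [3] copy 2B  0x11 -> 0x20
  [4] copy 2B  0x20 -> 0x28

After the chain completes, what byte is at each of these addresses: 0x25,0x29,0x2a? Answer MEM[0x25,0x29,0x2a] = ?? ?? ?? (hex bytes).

  after D0: wrote 7B at 0x01 = 09f0478278351a
  after D1: wrote 4B at 0x08 = efafd204
  after D2: wrote 5B at 0x26 = a1994d30bc
  after D3: wrote 2B at 0x20 = 8278
  after D4: wrote 2B at 0x28 = 8278
query mem[0x25]=0xe2, mem[0x29]=0x78, mem[0x2a]=0xbc

MEM[0x25,0x29,0x2a] = e2 78 bc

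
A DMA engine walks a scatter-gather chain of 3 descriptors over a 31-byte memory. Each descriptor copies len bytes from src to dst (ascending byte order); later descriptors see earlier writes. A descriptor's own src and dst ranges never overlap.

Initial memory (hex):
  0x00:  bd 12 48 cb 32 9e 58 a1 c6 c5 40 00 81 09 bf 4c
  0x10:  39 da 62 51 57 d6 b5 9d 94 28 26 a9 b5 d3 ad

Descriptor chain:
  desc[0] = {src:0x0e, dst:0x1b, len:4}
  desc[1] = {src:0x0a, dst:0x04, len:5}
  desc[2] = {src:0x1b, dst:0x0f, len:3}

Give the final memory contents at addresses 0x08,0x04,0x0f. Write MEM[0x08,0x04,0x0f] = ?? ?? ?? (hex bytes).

MEM[0x08,0x04,0x0f] = bf 40 bf

[0] 0x0e->0x1b len=4 : bf 4c 39 da
[1] 0x0a->0x04 len=5 : 40 00 81 09 bf
[2] 0x1b->0x0f len=3 : bf 4c 39
query mem[0x08]=0xbf, mem[0x04]=0x40, mem[0x0f]=0xbf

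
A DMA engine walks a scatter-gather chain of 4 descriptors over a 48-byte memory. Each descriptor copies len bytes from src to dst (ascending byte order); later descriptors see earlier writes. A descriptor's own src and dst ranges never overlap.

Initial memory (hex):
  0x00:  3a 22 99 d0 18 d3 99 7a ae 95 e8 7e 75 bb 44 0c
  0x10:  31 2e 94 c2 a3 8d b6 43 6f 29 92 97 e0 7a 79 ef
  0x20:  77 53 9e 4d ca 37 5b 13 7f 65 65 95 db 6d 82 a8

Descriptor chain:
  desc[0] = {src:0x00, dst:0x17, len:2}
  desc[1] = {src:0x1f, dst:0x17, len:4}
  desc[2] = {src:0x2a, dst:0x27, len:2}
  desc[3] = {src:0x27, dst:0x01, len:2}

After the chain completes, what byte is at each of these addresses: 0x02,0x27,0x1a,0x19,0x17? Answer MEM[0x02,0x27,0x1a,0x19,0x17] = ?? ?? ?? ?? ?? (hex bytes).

  after D0: wrote 2B at 0x17 = 3a22
  after D1: wrote 4B at 0x17 = ef77539e
  after D2: wrote 2B at 0x27 = 6595
  after D3: wrote 2B at 0x01 = 6595
query mem[0x02]=0x95, mem[0x27]=0x65, mem[0x1a]=0x9e, mem[0x19]=0x53, mem[0x17]=0xef

MEM[0x02,0x27,0x1a,0x19,0x17] = 95 65 9e 53 ef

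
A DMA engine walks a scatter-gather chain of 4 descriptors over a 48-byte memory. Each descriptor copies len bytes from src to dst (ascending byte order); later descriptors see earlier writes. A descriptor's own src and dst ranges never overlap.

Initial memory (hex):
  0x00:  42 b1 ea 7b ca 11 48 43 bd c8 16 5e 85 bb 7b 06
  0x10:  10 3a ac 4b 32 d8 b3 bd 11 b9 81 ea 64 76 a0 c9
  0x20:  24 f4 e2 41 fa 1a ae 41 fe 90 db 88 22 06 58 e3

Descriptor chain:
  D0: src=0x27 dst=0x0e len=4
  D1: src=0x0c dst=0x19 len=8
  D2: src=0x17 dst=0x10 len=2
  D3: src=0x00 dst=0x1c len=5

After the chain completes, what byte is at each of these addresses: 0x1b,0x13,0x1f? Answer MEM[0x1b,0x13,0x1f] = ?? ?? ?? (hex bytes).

MEM[0x1b,0x13,0x1f] = 41 4b 7b

[0] 0x27->0x0e len=4 : 41 fe 90 db
[1] 0x0c->0x19 len=8 : 85 bb 41 fe 90 db ac 4b
[2] 0x17->0x10 len=2 : bd 11
[3] 0x00->0x1c len=5 : 42 b1 ea 7b ca
query mem[0x1b]=0x41, mem[0x13]=0x4b, mem[0x1f]=0x7b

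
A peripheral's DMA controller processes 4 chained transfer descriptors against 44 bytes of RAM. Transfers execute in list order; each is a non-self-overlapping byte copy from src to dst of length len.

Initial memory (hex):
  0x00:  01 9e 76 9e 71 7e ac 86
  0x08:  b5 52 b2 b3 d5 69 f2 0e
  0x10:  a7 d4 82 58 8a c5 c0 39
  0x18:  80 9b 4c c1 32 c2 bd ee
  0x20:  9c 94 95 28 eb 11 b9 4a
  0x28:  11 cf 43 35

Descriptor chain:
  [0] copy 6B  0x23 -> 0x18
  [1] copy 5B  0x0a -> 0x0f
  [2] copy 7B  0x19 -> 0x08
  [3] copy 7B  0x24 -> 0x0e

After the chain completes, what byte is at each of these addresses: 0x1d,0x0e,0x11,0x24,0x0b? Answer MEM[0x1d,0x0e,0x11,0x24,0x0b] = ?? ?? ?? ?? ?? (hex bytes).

MEM[0x1d,0x0e,0x11,0x24,0x0b] = 11 eb 4a eb 4a

[0] 0x23->0x18 len=6 : 28 eb 11 b9 4a 11
[1] 0x0a->0x0f len=5 : b2 b3 d5 69 f2
[2] 0x19->0x08 len=7 : eb 11 b9 4a 11 bd ee
[3] 0x24->0x0e len=7 : eb 11 b9 4a 11 cf 43
query mem[0x1d]=0x11, mem[0x0e]=0xeb, mem[0x11]=0x4a, mem[0x24]=0xeb, mem[0x0b]=0x4a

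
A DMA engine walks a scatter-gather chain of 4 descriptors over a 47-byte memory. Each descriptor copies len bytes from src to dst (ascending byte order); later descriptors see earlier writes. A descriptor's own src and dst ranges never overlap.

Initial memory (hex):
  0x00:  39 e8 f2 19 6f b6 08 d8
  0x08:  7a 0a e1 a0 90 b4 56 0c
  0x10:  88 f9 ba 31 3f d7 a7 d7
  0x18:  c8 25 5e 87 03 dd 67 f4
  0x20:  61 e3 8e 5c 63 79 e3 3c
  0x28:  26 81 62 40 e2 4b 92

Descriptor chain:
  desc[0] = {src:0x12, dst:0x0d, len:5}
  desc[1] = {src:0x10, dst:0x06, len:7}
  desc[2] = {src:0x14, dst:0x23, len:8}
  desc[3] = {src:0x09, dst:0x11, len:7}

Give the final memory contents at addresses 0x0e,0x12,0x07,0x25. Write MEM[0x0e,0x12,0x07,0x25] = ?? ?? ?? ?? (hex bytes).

[0] 0x12->0x0d len=5 : ba 31 3f d7 a7
[1] 0x10->0x06 len=7 : d7 a7 ba 31 3f d7 a7
[2] 0x14->0x23 len=8 : 3f d7 a7 d7 c8 25 5e 87
[3] 0x09->0x11 len=7 : 31 3f d7 a7 ba 31 3f
query mem[0x0e]=0x31, mem[0x12]=0x3f, mem[0x07]=0xa7, mem[0x25]=0xa7

MEM[0x0e,0x12,0x07,0x25] = 31 3f a7 a7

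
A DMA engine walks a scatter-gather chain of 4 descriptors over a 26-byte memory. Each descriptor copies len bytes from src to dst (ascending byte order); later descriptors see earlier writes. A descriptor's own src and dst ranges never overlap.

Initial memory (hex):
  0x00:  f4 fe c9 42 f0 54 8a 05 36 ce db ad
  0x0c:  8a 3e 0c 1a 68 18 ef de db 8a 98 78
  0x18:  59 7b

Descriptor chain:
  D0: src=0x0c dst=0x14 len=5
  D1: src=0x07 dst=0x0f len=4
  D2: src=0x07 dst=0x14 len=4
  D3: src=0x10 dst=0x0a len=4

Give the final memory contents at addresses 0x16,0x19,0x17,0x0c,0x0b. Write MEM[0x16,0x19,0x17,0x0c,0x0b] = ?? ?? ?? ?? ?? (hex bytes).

  after D0: wrote 5B at 0x14 = 8a3e0c1a68
  after D1: wrote 4B at 0x0f = 0536cedb
  after D2: wrote 4B at 0x14 = 0536cedb
  after D3: wrote 4B at 0x0a = 36cedbde
query mem[0x16]=0xce, mem[0x19]=0x7b, mem[0x17]=0xdb, mem[0x0c]=0xdb, mem[0x0b]=0xce

MEM[0x16,0x19,0x17,0x0c,0x0b] = ce 7b db db ce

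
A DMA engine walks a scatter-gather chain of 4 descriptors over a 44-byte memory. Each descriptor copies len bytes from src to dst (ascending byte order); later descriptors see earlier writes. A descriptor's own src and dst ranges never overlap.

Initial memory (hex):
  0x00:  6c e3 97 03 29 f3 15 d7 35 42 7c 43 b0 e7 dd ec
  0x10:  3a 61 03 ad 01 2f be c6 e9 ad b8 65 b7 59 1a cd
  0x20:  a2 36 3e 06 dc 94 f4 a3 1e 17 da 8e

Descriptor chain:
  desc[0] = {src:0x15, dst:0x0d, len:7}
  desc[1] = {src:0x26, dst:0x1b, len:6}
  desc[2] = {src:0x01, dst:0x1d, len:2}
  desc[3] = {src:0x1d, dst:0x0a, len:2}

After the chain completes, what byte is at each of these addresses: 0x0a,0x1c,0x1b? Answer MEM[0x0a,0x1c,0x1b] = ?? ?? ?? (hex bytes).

D0: mem[0x0d..0x13] <- [2f be c6 e9 ad b8 65]
D1: mem[0x1b..0x20] <- [f4 a3 1e 17 da 8e]
D2: mem[0x1d..0x1e] <- [e3 97]
D3: mem[0x0a..0x0b] <- [e3 97]
query mem[0x0a]=0xe3, mem[0x1c]=0xa3, mem[0x1b]=0xf4

MEM[0x0a,0x1c,0x1b] = e3 a3 f4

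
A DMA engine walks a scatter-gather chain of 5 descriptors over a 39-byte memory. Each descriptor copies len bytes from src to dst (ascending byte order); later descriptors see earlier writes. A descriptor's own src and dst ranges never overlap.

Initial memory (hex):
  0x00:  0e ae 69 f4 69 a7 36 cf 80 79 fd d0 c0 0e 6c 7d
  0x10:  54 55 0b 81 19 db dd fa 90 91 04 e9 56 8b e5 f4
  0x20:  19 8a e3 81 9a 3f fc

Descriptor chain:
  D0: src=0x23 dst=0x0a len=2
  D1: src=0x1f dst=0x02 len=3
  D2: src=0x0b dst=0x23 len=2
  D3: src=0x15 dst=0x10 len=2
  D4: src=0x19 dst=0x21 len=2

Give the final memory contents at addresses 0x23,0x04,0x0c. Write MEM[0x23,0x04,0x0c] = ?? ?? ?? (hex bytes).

MEM[0x23,0x04,0x0c] = 9a 8a c0

#0 dst[0x0a+2] := {0x81,0x9a}
#1 dst[0x02+3] := {0xf4,0x19,0x8a}
#2 dst[0x23+2] := {0x9a,0xc0}
#3 dst[0x10+2] := {0xdb,0xdd}
#4 dst[0x21+2] := {0x91,0x04}
query mem[0x23]=0x9a, mem[0x04]=0x8a, mem[0x0c]=0xc0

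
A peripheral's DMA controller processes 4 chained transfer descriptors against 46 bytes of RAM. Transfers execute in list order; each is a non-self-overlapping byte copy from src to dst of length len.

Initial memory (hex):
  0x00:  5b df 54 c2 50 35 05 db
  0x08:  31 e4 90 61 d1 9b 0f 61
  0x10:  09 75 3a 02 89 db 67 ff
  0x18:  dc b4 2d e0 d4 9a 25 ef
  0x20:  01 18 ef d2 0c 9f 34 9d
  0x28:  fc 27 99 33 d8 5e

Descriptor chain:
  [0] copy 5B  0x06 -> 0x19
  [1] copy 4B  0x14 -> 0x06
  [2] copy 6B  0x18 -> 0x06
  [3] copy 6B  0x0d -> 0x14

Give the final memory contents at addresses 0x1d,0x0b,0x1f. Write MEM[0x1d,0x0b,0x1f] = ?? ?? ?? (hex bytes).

MEM[0x1d,0x0b,0x1f] = 90 90 ef

[0] 0x06->0x19 len=5 : 05 db 31 e4 90
[1] 0x14->0x06 len=4 : 89 db 67 ff
[2] 0x18->0x06 len=6 : dc 05 db 31 e4 90
[3] 0x0d->0x14 len=6 : 9b 0f 61 09 75 3a
query mem[0x1d]=0x90, mem[0x0b]=0x90, mem[0x1f]=0xef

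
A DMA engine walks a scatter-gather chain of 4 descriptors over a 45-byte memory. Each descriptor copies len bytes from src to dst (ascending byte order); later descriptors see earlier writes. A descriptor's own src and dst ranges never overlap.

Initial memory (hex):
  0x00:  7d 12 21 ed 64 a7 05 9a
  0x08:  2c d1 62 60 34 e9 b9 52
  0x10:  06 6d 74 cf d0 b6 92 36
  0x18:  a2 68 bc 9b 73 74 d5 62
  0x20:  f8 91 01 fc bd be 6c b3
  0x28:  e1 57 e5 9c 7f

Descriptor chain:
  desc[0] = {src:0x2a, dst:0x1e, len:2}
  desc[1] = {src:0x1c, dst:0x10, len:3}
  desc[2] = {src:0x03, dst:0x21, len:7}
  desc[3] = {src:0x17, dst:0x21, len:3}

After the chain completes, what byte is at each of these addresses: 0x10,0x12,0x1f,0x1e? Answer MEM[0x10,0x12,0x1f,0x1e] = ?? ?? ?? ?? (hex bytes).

  after D0: wrote 2B at 0x1e = e59c
  after D1: wrote 3B at 0x10 = 7374e5
  after D2: wrote 7B at 0x21 = ed64a7059a2cd1
  after D3: wrote 3B at 0x21 = 36a268
query mem[0x10]=0x73, mem[0x12]=0xe5, mem[0x1f]=0x9c, mem[0x1e]=0xe5

MEM[0x10,0x12,0x1f,0x1e] = 73 e5 9c e5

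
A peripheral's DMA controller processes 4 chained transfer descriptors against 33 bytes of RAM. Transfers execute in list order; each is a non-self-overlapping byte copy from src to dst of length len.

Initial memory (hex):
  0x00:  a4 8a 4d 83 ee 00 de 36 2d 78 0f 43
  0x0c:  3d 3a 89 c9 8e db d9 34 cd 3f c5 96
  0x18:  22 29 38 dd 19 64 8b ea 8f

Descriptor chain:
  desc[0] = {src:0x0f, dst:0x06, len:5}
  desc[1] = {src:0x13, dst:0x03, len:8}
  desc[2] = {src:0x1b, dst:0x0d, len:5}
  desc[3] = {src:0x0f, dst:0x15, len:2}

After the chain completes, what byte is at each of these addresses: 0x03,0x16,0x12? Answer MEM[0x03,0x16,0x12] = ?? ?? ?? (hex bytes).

MEM[0x03,0x16,0x12] = 34 8b d9

#0 dst[0x06+5] := {0xc9,0x8e,0xdb,0xd9,0x34}
#1 dst[0x03+8] := {0x34,0xcd,0x3f,0xc5,0x96,0x22,0x29,0x38}
#2 dst[0x0d+5] := {0xdd,0x19,0x64,0x8b,0xea}
#3 dst[0x15+2] := {0x64,0x8b}
query mem[0x03]=0x34, mem[0x16]=0x8b, mem[0x12]=0xd9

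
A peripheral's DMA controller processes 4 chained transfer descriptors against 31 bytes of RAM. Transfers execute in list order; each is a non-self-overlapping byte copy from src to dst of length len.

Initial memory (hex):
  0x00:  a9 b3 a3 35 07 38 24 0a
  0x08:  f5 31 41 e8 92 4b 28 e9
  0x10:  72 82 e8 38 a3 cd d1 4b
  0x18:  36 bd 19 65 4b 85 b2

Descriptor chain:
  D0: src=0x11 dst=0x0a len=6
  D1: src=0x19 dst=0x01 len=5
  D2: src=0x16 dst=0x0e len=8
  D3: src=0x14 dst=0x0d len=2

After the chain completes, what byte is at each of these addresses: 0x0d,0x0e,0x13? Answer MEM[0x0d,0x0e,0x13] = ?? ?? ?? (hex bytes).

MEM[0x0d,0x0e,0x13] = 4b 85 65

D0: mem[0x0a..0x0f] <- [82 e8 38 a3 cd d1]
D1: mem[0x01..0x05] <- [bd 19 65 4b 85]
D2: mem[0x0e..0x15] <- [d1 4b 36 bd 19 65 4b 85]
D3: mem[0x0d..0x0e] <- [4b 85]
query mem[0x0d]=0x4b, mem[0x0e]=0x85, mem[0x13]=0x65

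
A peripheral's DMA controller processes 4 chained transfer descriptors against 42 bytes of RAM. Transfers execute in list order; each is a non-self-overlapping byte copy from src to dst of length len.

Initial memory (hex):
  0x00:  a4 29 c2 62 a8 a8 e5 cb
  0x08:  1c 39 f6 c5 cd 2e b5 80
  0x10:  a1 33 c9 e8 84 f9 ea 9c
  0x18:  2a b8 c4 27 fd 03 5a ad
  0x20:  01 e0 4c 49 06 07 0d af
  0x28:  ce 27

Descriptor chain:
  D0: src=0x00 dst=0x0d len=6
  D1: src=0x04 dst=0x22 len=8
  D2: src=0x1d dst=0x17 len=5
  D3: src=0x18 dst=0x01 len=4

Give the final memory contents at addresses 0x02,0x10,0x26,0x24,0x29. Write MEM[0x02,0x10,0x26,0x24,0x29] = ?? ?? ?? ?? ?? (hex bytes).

#0 dst[0x0d+6] := {0xa4,0x29,0xc2,0x62,0xa8,0xa8}
#1 dst[0x22+8] := {0xa8,0xa8,0xe5,0xcb,0x1c,0x39,0xf6,0xc5}
#2 dst[0x17+5] := {0x03,0x5a,0xad,0x01,0xe0}
#3 dst[0x01+4] := {0x5a,0xad,0x01,0xe0}
query mem[0x02]=0xad, mem[0x10]=0x62, mem[0x26]=0x1c, mem[0x24]=0xe5, mem[0x29]=0xc5

MEM[0x02,0x10,0x26,0x24,0x29] = ad 62 1c e5 c5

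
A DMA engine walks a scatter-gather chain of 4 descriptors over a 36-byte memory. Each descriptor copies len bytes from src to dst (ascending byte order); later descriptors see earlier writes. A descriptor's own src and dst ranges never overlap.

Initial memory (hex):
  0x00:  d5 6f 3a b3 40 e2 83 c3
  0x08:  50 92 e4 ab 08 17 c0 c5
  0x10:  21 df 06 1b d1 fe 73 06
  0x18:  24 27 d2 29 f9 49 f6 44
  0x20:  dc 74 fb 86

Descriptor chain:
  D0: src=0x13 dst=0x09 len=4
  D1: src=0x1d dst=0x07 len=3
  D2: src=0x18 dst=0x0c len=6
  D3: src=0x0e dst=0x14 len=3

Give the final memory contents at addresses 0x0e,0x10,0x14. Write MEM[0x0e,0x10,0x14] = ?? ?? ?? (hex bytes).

#0 dst[0x09+4] := {0x1b,0xd1,0xfe,0x73}
#1 dst[0x07+3] := {0x49,0xf6,0x44}
#2 dst[0x0c+6] := {0x24,0x27,0xd2,0x29,0xf9,0x49}
#3 dst[0x14+3] := {0xd2,0x29,0xf9}
query mem[0x0e]=0xd2, mem[0x10]=0xf9, mem[0x14]=0xd2

MEM[0x0e,0x10,0x14] = d2 f9 d2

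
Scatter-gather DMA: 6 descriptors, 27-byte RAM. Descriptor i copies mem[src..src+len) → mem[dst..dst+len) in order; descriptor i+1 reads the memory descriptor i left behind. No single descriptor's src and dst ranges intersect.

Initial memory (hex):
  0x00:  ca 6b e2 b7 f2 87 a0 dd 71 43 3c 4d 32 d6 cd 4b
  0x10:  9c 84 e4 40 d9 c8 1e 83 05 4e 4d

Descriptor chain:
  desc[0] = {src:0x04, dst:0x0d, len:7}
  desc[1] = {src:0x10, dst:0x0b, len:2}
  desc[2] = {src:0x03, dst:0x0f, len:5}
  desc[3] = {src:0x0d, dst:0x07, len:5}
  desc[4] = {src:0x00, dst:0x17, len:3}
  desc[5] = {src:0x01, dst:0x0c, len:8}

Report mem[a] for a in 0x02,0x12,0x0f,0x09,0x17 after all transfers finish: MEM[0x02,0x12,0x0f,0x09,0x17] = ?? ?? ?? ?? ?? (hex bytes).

  after D0: wrote 7B at 0x0d = f287a0dd71433c
  after D1: wrote 2B at 0x0b = dd71
  after D2: wrote 5B at 0x0f = b7f287a0dd
  after D3: wrote 5B at 0x07 = f287b7f287
  after D4: wrote 3B at 0x17 = ca6be2
  after D5: wrote 8B at 0x0c = 6be2b7f287a0f287
query mem[0x02]=0xe2, mem[0x12]=0xf2, mem[0x0f]=0xf2, mem[0x09]=0xb7, mem[0x17]=0xca

MEM[0x02,0x12,0x0f,0x09,0x17] = e2 f2 f2 b7 ca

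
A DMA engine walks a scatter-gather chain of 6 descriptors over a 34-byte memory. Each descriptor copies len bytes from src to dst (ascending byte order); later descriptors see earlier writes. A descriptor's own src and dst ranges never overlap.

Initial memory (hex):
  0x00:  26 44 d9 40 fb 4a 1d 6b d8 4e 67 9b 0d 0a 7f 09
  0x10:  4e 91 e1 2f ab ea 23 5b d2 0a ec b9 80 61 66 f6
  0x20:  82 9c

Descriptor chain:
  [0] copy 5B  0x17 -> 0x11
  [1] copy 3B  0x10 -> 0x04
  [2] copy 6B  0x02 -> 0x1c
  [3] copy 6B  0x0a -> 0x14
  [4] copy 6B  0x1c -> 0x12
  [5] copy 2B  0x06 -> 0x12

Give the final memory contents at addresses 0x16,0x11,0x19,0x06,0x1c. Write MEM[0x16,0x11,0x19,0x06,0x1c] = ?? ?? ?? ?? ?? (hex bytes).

MEM[0x16,0x11,0x19,0x06,0x1c] = d2 5b 09 d2 d9

  after D0: wrote 5B at 0x11 = 5bd20aecb9
  after D1: wrote 3B at 0x04 = 4e5bd2
  after D2: wrote 6B at 0x1c = d9404e5bd26b
  after D3: wrote 6B at 0x14 = 679b0d0a7f09
  after D4: wrote 6B at 0x12 = d9404e5bd26b
  after D5: wrote 2B at 0x12 = d26b
query mem[0x16]=0xd2, mem[0x11]=0x5b, mem[0x19]=0x09, mem[0x06]=0xd2, mem[0x1c]=0xd9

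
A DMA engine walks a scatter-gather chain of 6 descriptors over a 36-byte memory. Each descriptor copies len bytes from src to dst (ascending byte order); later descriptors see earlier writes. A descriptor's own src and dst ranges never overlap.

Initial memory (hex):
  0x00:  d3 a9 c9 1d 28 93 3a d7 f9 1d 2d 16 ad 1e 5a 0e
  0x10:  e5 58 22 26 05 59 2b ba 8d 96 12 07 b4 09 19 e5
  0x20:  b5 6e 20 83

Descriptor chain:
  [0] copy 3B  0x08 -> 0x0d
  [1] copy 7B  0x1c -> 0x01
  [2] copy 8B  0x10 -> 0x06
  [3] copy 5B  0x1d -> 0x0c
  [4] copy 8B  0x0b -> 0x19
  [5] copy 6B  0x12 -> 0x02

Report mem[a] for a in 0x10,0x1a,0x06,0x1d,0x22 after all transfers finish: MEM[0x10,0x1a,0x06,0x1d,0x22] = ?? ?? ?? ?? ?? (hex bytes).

D0: mem[0x0d..0x0f] <- [f9 1d 2d]
D1: mem[0x01..0x07] <- [b4 09 19 e5 b5 6e 20]
D2: mem[0x06..0x0d] <- [e5 58 22 26 05 59 2b ba]
D3: mem[0x0c..0x10] <- [09 19 e5 b5 6e]
D4: mem[0x19..0x20] <- [59 09 19 e5 b5 6e 58 22]
D5: mem[0x02..0x07] <- [22 26 05 59 2b ba]
query mem[0x10]=0x6e, mem[0x1a]=0x09, mem[0x06]=0x2b, mem[0x1d]=0xb5, mem[0x22]=0x20

MEM[0x10,0x1a,0x06,0x1d,0x22] = 6e 09 2b b5 20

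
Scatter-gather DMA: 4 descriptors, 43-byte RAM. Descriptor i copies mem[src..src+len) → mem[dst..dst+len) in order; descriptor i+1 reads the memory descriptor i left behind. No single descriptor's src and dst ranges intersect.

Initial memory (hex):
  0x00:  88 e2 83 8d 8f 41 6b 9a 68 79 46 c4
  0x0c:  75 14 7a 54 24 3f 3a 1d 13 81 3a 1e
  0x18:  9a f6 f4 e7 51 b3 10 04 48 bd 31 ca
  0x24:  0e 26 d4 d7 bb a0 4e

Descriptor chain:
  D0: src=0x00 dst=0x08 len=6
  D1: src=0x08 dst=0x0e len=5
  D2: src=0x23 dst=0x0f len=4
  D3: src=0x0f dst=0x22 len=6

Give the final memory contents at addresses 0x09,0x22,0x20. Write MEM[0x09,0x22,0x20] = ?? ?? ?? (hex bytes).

#0 dst[0x08+6] := {0x88,0xe2,0x83,0x8d,0x8f,0x41}
#1 dst[0x0e+5] := {0x88,0xe2,0x83,0x8d,0x8f}
#2 dst[0x0f+4] := {0xca,0x0e,0x26,0xd4}
#3 dst[0x22+6] := {0xca,0x0e,0x26,0xd4,0x1d,0x13}
query mem[0x09]=0xe2, mem[0x22]=0xca, mem[0x20]=0x48

MEM[0x09,0x22,0x20] = e2 ca 48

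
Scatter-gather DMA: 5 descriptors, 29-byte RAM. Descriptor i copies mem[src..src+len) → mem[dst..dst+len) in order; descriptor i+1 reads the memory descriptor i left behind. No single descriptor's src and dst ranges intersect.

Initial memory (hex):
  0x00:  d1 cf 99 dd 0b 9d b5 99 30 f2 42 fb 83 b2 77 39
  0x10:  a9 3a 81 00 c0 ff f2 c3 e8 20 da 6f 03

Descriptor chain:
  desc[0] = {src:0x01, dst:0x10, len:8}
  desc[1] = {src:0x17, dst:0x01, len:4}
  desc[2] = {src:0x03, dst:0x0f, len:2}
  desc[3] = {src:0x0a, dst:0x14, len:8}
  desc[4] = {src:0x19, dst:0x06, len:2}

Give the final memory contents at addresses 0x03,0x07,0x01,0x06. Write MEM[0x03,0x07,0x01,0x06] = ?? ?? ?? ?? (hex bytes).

MEM[0x03,0x07,0x01,0x06] = 20 da 30 20

D0: mem[0x10..0x17] <- [cf 99 dd 0b 9d b5 99 30]
D1: mem[0x01..0x04] <- [30 e8 20 da]
D2: mem[0x0f..0x10] <- [20 da]
D3: mem[0x14..0x1b] <- [42 fb 83 b2 77 20 da 99]
D4: mem[0x06..0x07] <- [20 da]
query mem[0x03]=0x20, mem[0x07]=0xda, mem[0x01]=0x30, mem[0x06]=0x20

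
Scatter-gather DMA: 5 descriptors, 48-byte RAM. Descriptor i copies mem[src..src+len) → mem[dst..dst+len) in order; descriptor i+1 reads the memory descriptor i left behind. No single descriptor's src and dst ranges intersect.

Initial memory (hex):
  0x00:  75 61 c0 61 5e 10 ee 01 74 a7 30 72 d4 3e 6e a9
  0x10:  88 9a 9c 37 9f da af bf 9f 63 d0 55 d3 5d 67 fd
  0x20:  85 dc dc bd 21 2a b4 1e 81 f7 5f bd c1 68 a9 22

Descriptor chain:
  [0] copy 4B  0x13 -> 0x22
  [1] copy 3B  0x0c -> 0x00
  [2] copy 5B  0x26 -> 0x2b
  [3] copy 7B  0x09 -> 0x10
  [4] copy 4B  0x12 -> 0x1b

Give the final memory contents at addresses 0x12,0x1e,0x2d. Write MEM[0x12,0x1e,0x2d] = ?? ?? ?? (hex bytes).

#0 dst[0x22+4] := {0x37,0x9f,0xda,0xaf}
#1 dst[0x00+3] := {0xd4,0x3e,0x6e}
#2 dst[0x2b+5] := {0xb4,0x1e,0x81,0xf7,0x5f}
#3 dst[0x10+7] := {0xa7,0x30,0x72,0xd4,0x3e,0x6e,0xa9}
#4 dst[0x1b+4] := {0x72,0xd4,0x3e,0x6e}
query mem[0x12]=0x72, mem[0x1e]=0x6e, mem[0x2d]=0x81

MEM[0x12,0x1e,0x2d] = 72 6e 81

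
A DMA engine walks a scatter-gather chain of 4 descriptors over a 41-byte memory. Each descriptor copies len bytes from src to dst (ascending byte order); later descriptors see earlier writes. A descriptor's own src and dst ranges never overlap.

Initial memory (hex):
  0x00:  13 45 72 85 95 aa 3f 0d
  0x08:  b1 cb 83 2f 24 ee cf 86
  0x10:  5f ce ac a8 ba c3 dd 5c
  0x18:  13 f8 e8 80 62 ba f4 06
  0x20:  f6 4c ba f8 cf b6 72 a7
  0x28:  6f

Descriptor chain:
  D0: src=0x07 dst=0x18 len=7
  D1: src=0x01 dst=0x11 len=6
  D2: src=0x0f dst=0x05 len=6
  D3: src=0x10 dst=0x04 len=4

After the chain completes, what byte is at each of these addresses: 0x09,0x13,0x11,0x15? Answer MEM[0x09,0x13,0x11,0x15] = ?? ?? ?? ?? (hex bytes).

D0: mem[0x18..0x1e] <- [0d b1 cb 83 2f 24 ee]
D1: mem[0x11..0x16] <- [45 72 85 95 aa 3f]
D2: mem[0x05..0x0a] <- [86 5f 45 72 85 95]
D3: mem[0x04..0x07] <- [5f 45 72 85]
query mem[0x09]=0x85, mem[0x13]=0x85, mem[0x11]=0x45, mem[0x15]=0xaa

MEM[0x09,0x13,0x11,0x15] = 85 85 45 aa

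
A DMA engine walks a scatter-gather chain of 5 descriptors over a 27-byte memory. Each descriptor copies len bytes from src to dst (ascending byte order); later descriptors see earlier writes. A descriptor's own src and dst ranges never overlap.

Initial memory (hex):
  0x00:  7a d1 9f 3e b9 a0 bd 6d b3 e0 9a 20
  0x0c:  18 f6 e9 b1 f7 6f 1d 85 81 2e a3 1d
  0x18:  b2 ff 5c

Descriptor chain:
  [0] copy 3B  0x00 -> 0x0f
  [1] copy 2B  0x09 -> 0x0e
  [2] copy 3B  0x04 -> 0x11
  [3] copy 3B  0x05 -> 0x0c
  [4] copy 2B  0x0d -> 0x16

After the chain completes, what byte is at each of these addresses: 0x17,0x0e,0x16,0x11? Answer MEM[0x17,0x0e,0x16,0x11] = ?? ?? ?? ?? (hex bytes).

MEM[0x17,0x0e,0x16,0x11] = 6d 6d bd b9

D0: mem[0x0f..0x11] <- [7a d1 9f]
D1: mem[0x0e..0x0f] <- [e0 9a]
D2: mem[0x11..0x13] <- [b9 a0 bd]
D3: mem[0x0c..0x0e] <- [a0 bd 6d]
D4: mem[0x16..0x17] <- [bd 6d]
query mem[0x17]=0x6d, mem[0x0e]=0x6d, mem[0x16]=0xbd, mem[0x11]=0xb9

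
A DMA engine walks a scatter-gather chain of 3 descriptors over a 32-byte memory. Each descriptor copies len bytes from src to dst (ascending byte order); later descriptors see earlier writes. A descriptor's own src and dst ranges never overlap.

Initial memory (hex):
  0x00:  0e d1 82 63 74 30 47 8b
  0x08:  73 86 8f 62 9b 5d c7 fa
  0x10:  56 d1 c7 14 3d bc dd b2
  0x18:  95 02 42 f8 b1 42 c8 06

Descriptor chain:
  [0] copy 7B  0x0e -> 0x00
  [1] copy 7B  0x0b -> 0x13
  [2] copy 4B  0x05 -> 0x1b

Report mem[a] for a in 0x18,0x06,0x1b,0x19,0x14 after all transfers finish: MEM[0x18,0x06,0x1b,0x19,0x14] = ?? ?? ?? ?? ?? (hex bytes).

  after D0: wrote 7B at 0x00 = c7fa56d1c7143d
  after D1: wrote 7B at 0x13 = 629b5dc7fa56d1
  after D2: wrote 4B at 0x1b = 143d8b73
query mem[0x18]=0x56, mem[0x06]=0x3d, mem[0x1b]=0x14, mem[0x19]=0xd1, mem[0x14]=0x9b

MEM[0x18,0x06,0x1b,0x19,0x14] = 56 3d 14 d1 9b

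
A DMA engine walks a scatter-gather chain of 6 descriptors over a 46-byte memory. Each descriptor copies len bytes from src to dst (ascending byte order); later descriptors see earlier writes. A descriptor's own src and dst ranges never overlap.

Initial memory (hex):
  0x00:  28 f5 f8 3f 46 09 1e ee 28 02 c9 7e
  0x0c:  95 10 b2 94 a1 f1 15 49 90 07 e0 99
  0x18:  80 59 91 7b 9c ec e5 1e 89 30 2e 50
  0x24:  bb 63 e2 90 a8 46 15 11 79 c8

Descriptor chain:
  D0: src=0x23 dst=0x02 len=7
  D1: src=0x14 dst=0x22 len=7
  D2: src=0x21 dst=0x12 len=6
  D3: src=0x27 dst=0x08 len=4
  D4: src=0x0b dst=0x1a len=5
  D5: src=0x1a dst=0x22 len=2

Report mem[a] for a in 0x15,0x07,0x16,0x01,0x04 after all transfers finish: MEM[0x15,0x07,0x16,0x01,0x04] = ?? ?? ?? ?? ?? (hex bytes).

#0 dst[0x02+7] := {0x50,0xbb,0x63,0xe2,0x90,0xa8,0x46}
#1 dst[0x22+7] := {0x90,0x07,0xe0,0x99,0x80,0x59,0x91}
#2 dst[0x12+6] := {0x30,0x90,0x07,0xe0,0x99,0x80}
#3 dst[0x08+4] := {0x59,0x91,0x46,0x15}
#4 dst[0x1a+5] := {0x15,0x95,0x10,0xb2,0x94}
#5 dst[0x22+2] := {0x15,0x95}
query mem[0x15]=0xe0, mem[0x07]=0xa8, mem[0x16]=0x99, mem[0x01]=0xf5, mem[0x04]=0x63

MEM[0x15,0x07,0x16,0x01,0x04] = e0 a8 99 f5 63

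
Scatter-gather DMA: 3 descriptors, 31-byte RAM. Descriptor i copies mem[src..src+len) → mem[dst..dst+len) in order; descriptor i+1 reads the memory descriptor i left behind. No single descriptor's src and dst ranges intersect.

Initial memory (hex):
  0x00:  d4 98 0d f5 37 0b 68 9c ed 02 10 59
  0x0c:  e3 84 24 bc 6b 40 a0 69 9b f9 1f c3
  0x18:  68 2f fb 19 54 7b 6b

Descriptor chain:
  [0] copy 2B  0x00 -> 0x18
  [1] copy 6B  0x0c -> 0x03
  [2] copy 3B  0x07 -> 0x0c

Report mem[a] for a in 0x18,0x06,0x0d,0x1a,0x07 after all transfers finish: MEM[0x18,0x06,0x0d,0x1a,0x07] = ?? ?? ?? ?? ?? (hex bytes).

MEM[0x18,0x06,0x0d,0x1a,0x07] = d4 bc 40 fb 6b

D0: mem[0x18..0x19] <- [d4 98]
D1: mem[0x03..0x08] <- [e3 84 24 bc 6b 40]
D2: mem[0x0c..0x0e] <- [6b 40 02]
query mem[0x18]=0xd4, mem[0x06]=0xbc, mem[0x0d]=0x40, mem[0x1a]=0xfb, mem[0x07]=0x6b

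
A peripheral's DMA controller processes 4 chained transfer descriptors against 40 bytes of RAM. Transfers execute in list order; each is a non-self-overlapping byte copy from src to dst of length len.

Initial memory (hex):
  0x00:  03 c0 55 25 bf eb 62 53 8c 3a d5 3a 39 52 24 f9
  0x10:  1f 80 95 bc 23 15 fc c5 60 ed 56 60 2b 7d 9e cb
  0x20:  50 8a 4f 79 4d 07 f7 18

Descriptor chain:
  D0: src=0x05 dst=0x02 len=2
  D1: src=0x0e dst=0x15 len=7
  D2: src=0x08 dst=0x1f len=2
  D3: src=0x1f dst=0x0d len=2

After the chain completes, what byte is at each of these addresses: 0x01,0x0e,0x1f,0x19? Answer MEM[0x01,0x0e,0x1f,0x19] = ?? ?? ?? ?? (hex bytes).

MEM[0x01,0x0e,0x1f,0x19] = c0 3a 8c 95

[0] 0x05->0x02 len=2 : eb 62
[1] 0x0e->0x15 len=7 : 24 f9 1f 80 95 bc 23
[2] 0x08->0x1f len=2 : 8c 3a
[3] 0x1f->0x0d len=2 : 8c 3a
query mem[0x01]=0xc0, mem[0x0e]=0x3a, mem[0x1f]=0x8c, mem[0x19]=0x95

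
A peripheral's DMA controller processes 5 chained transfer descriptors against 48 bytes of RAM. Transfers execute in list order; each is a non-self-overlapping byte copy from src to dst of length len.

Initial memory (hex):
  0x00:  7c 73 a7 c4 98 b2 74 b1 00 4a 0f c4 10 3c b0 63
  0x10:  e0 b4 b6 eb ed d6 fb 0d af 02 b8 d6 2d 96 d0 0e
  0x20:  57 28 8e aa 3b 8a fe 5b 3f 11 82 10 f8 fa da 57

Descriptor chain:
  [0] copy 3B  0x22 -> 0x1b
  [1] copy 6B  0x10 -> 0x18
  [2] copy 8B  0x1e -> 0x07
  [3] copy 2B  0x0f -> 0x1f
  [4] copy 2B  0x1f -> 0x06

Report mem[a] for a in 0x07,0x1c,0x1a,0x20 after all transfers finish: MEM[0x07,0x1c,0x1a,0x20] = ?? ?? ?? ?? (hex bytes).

D0: mem[0x1b..0x1d] <- [8e aa 3b]
D1: mem[0x18..0x1d] <- [e0 b4 b6 eb ed d6]
D2: mem[0x07..0x0e] <- [d0 0e 57 28 8e aa 3b 8a]
D3: mem[0x1f..0x20] <- [63 e0]
D4: mem[0x06..0x07] <- [63 e0]
query mem[0x07]=0xe0, mem[0x1c]=0xed, mem[0x1a]=0xb6, mem[0x20]=0xe0

MEM[0x07,0x1c,0x1a,0x20] = e0 ed b6 e0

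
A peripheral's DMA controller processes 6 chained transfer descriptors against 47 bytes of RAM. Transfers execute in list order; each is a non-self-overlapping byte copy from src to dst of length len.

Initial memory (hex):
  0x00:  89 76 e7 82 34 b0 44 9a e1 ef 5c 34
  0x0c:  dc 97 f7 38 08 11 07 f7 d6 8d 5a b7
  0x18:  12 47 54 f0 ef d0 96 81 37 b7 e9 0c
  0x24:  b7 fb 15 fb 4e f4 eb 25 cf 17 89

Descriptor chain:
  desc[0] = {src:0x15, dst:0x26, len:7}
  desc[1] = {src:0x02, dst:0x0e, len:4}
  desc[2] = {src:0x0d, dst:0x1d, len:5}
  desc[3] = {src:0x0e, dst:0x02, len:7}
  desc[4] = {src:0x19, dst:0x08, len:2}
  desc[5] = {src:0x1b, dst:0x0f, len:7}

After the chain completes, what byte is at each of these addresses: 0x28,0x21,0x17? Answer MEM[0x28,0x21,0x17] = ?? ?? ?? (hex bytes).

D0: mem[0x26..0x2c] <- [8d 5a b7 12 47 54 f0]
D1: mem[0x0e..0x11] <- [e7 82 34 b0]
D2: mem[0x1d..0x21] <- [97 e7 82 34 b0]
D3: mem[0x02..0x08] <- [e7 82 34 b0 07 f7 d6]
D4: mem[0x08..0x09] <- [47 54]
D5: mem[0x0f..0x15] <- [f0 ef 97 e7 82 34 b0]
query mem[0x28]=0xb7, mem[0x21]=0xb0, mem[0x17]=0xb7

MEM[0x28,0x21,0x17] = b7 b0 b7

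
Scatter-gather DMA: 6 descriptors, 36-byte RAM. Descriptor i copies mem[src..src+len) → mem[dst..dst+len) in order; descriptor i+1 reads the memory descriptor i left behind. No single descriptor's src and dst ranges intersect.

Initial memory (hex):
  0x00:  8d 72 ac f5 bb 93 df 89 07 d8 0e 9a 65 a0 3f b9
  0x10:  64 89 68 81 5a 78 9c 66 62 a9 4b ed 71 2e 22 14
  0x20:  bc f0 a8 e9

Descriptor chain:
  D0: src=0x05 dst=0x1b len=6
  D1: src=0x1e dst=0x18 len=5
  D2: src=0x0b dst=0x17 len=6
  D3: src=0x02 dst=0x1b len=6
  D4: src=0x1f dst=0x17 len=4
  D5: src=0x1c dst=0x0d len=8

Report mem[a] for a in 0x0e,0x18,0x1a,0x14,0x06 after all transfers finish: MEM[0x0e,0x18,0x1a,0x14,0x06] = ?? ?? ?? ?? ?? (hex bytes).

MEM[0x0e,0x18,0x1a,0x14,0x06] = bb 89 a8 e9 df

#0 dst[0x1b+6] := {0x93,0xdf,0x89,0x07,0xd8,0x0e}
#1 dst[0x18+5] := {0x07,0xd8,0x0e,0xf0,0xa8}
#2 dst[0x17+6] := {0x9a,0x65,0xa0,0x3f,0xb9,0x64}
#3 dst[0x1b+6] := {0xac,0xf5,0xbb,0x93,0xdf,0x89}
#4 dst[0x17+4] := {0xdf,0x89,0xf0,0xa8}
#5 dst[0x0d+8] := {0xf5,0xbb,0x93,0xdf,0x89,0xf0,0xa8,0xe9}
query mem[0x0e]=0xbb, mem[0x18]=0x89, mem[0x1a]=0xa8, mem[0x14]=0xe9, mem[0x06]=0xdf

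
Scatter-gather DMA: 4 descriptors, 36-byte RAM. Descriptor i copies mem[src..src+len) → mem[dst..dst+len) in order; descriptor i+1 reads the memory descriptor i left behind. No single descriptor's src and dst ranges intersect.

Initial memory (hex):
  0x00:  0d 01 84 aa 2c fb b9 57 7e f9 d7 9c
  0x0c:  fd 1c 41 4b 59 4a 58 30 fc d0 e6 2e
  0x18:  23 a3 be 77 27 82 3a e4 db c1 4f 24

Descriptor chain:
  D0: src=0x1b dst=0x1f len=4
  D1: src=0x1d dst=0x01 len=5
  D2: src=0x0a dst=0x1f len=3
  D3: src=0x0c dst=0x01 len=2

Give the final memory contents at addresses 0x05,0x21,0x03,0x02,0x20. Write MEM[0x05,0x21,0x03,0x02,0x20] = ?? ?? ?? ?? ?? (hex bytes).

MEM[0x05,0x21,0x03,0x02,0x20] = 82 fd 77 1c 9c

D0: mem[0x1f..0x22] <- [77 27 82 3a]
D1: mem[0x01..0x05] <- [82 3a 77 27 82]
D2: mem[0x1f..0x21] <- [d7 9c fd]
D3: mem[0x01..0x02] <- [fd 1c]
query mem[0x05]=0x82, mem[0x21]=0xfd, mem[0x03]=0x77, mem[0x02]=0x1c, mem[0x20]=0x9c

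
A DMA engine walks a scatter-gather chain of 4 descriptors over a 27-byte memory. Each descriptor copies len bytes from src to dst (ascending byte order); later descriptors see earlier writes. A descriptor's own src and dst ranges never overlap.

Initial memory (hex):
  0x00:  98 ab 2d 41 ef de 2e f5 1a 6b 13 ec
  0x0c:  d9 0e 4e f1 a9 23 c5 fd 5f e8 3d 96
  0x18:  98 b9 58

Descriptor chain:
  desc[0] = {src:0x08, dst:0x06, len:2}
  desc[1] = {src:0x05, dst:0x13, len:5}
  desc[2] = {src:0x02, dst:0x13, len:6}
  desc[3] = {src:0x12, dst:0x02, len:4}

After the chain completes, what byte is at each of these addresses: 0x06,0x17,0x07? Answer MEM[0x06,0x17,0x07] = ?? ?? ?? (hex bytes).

MEM[0x06,0x17,0x07] = 1a 1a 6b

  after D0: wrote 2B at 0x06 = 1a6b
  after D1: wrote 5B at 0x13 = de1a6b1a6b
  after D2: wrote 6B at 0x13 = 2d41efde1a6b
  after D3: wrote 4B at 0x02 = c52d41ef
query mem[0x06]=0x1a, mem[0x17]=0x1a, mem[0x07]=0x6b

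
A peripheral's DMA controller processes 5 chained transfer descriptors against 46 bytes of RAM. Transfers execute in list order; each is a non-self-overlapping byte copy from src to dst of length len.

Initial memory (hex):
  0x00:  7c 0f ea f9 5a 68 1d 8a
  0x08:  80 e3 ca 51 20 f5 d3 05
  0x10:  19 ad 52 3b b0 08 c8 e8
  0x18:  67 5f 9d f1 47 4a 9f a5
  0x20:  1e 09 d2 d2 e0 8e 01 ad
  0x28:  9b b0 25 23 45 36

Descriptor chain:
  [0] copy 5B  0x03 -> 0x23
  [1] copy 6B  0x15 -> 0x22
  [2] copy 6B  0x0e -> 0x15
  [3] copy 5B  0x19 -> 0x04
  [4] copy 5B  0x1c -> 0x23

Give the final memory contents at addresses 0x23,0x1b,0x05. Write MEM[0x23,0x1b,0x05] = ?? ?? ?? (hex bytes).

#0 dst[0x23+5] := {0xf9,0x5a,0x68,0x1d,0x8a}
#1 dst[0x22+6] := {0x08,0xc8,0xe8,0x67,0x5f,0x9d}
#2 dst[0x15+6] := {0xd3,0x05,0x19,0xad,0x52,0x3b}
#3 dst[0x04+5] := {0x52,0x3b,0xf1,0x47,0x4a}
#4 dst[0x23+5] := {0x47,0x4a,0x9f,0xa5,0x1e}
query mem[0x23]=0x47, mem[0x1b]=0xf1, mem[0x05]=0x3b

MEM[0x23,0x1b,0x05] = 47 f1 3b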